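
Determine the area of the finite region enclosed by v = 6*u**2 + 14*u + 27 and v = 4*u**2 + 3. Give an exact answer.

Set the curves equal: 6*u**2 + 14*u + 27 = 4*u**2 + 3, so 2*u**2 + 14*u + 24 = 0, which factors as 2*(u + 3)*(u + 4) = 0. The curves meet at u = -4, -3.
On [-4, -3], v = 4*u**2 + 3 is on top; that piece has area ∫[-4,-3] (-(2*u**2 + 14*u + 24)) du = 1/3.

1/3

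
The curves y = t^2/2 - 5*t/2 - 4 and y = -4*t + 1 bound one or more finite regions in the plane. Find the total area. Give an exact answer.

343/12

Set the curves equal: t^2/2 - 5*t/2 - 4 = -4*t + 1, so t^2/2 + 3*t/2 - 5 = 0, which factors as (t - 2)*(t + 5)/2 = 0. The curves meet at t = -5, 2.
On [-5, 2], y = -4*t + 1 is on top; that piece has area ∫[-5,2] (-(t^2/2 + 3*t/2 - 5)) dt = 343/12.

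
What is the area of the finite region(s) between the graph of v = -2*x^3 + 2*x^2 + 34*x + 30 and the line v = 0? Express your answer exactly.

1136/3

The curve meets the x-axis where -2*x^3 + 2*x^2 + 34*x + 30 = 0, i.e. -2*(x - 5)*(x + 1)*(x + 3) = 0, at x = -3, -1, 5.
On [-3, -1] the curve lies below the axis; ∫[-3,-1] (-2*x^3 + 2*x^2 + 34*x + 30) dx = -56/3, giving area 56/3.
On [-1, 5] the curve lies above the axis; ∫[-1,5] (-2*x^3 + 2*x^2 + 34*x + 30) dx = 360, giving area 360.
Total area = 56/3 + 360 = 1136/3.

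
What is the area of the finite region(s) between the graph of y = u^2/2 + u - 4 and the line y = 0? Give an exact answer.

The curve meets the u-axis where u^2/2 + u - 4 = 0, i.e. (u - 2)*(u + 4)/2 = 0, at u = -4, 2.
On [-4, 2] the curve lies below the axis; ∫[-4,2] (u^2/2 + u - 4) du = -18, giving area 18.

18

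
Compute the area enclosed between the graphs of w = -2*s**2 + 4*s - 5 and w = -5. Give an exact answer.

Set the curves equal: -2*s**2 + 4*s - 5 = -5, so -2*s**2 + 4*s = 0, which factors as -2*s*(s - 2) = 0. The curves meet at s = 0, 2.
On [0, 2], w = -2*s**2 + 4*s - 5 is on top; that piece has area ∫[0,2] (-2*s**2 + 4*s) ds = 8/3.

8/3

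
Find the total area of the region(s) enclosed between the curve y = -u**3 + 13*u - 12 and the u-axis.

The curve meets the u-axis where -u**3 + 13*u - 12 = 0, i.e. -(u - 3)*(u - 1)*(u + 4) = 0, at u = -4, 1, 3.
On [-4, 1] the curve lies below the axis; ∫[-4,1] (-u**3 + 13*u - 12) du = -375/4, giving area 375/4.
On [1, 3] the curve lies above the axis; ∫[1,3] (-u**3 + 13*u - 12) du = 8, giving area 8.
Total area = 375/4 + 8 = 407/4.

407/4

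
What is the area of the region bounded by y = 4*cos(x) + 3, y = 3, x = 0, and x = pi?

8

The difference (4*cos(x) + 3) - (3) = 4*cos(x) changes sign at x = pi/2 inside [0, pi], so split the integral there.
∫[0,pi/2] (4*cos(x)) dx = 4.
∫[pi/2,pi] (4*cos(x)) dx = -4; the area of that piece is 4.
Total area = 4 + 4 = 8.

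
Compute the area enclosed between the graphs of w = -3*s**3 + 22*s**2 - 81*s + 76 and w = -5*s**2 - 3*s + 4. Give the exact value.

3/2

Set the curves equal: -3*s**3 + 22*s**2 - 81*s + 76 = -5*s**2 - 3*s + 4, so -3*s**3 + 27*s**2 - 78*s + 72 = 0, which factors as -3*(s - 4)*(s - 3)*(s - 2) = 0. The curves meet at s = 2, 3, 4.
On [2, 3], w = -5*s**2 - 3*s + 4 is on top; that piece has area ∫[2,3] (-(-3*s**3 + 27*s**2 - 78*s + 72)) ds = 3/4.
On [3, 4], w = -3*s**3 + 22*s**2 - 81*s + 76 is on top; that piece has area ∫[3,4] (-3*s**3 + 27*s**2 - 78*s + 72) ds = 3/4.
Total enclosed area = 3/4 + 3/4 = 3/2.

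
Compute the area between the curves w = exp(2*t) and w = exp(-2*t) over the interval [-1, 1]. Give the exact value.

-2 + exp(-2) + exp(2)

The difference (exp(2*t)) - (exp(-2*t)) = exp(2*t) - exp(-2*t) changes sign at t = 0 inside [-1, 1], so split the integral there.
∫[-1,0] (exp(2*t) - exp(-2*t)) dt = -exp(2)/2 - exp(-2)/2 + 1; the area of that piece is -1 + exp(-2)/2 + exp(2)/2.
∫[0,1] (exp(2*t) - exp(-2*t)) dt = -1 + exp(-2)/2 + exp(2)/2.
Total area = (-1 + exp(-2)/2 + exp(2)/2) + (-1 + exp(-2)/2 + exp(2)/2) = -2 + exp(-2) + exp(2).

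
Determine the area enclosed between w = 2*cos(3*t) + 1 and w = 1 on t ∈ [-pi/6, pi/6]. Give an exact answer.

4/3

On [-pi/6, pi/6], (2*cos(3*t) + 1) - (1) = 2*cos(3*t) is ≥ 0 throughout, so the area is a single integral of |2*cos(3*t)|.
∫[-pi/6,pi/6] (2*cos(3*t)) dt = 4/3.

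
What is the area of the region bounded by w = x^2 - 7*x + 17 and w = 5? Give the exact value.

Set the curves equal: x^2 - 7*x + 17 = 5, so x^2 - 7*x + 12 = 0, which factors as (x - 4)*(x - 3) = 0. The curves meet at x = 3, 4.
On [3, 4], w = 5 is on top; that piece has area ∫[3,4] (-(x^2 - 7*x + 12)) dx = 1/6.

1/6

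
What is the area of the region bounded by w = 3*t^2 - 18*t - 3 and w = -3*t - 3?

Set the curves equal: 3*t^2 - 18*t - 3 = -3*t - 3, so 3*t^2 - 15*t = 0, which factors as 3*t*(t - 5) = 0. The curves meet at t = 0, 5.
On [0, 5], w = -3*t - 3 is on top; that piece has area ∫[0,5] (-(3*t^2 - 15*t)) dt = 125/2.

125/2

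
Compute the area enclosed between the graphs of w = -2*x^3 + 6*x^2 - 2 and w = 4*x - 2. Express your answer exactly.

1

Set the curves equal: -2*x^3 + 6*x^2 - 2 = 4*x - 2, so -2*x^3 + 6*x^2 - 4*x = 0, which factors as -2*x*(x - 2)*(x - 1) = 0. The curves meet at x = 0, 1, 2.
On [0, 1], w = 4*x - 2 is on top; that piece has area ∫[0,1] (-(-2*x^3 + 6*x^2 - 4*x)) dx = 1/2.
On [1, 2], w = -2*x^3 + 6*x^2 - 2 is on top; that piece has area ∫[1,2] (-2*x^3 + 6*x^2 - 4*x) dx = 1/2.
Total enclosed area = 1/2 + 1/2 = 1.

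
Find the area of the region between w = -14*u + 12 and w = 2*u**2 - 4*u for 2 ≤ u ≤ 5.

On [2, 5], (-14*u + 12) - (2*u**2 - 4*u) = -2*u**2 - 10*u + 12 is ≤ 0 throughout, so the area is a single integral of |-2*u**2 - 10*u + 12|.
∫[2,5] (-2*u**2 - 10*u + 12) du = -147; the area of that piece is 147.

147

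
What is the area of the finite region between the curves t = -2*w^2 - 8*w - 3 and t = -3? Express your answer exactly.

64/3

Both boundary curves give t as a function of w, so integrate with respect to w. Setting them equal: -2*w^2 - 8*w = 0, i.e. -2*w*(w + 4) = 0, so they meet at w = -4, 0.
For w in [-4, 0], t = -2*w^2 - 8*w - 3 is on the right; area = ∫[-4,0] (-2*w^2 - 8*w) dw = 64/3.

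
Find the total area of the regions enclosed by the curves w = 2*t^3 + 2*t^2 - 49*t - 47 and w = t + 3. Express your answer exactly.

2024/3

Set the curves equal: 2*t^3 + 2*t^2 - 49*t - 47 = t + 3, so 2*t^3 + 2*t^2 - 50*t - 50 = 0, which factors as 2*(t - 5)*(t + 1)*(t + 5) = 0. The curves meet at t = -5, -1, 5.
On [-5, -1], w = 2*t^3 + 2*t^2 - 49*t - 47 is on top; that piece has area ∫[-5,-1] (2*t^3 + 2*t^2 - 50*t - 50) dt = 512/3.
On [-1, 5], w = t + 3 is on top; that piece has area ∫[-1,5] (-(2*t^3 + 2*t^2 - 50*t - 50)) dt = 504.
Total enclosed area = 512/3 + 504 = 2024/3.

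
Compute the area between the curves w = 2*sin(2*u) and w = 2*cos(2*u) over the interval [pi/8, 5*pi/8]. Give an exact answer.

On [pi/8, 5*pi/8], (2*sin(2*u)) - (2*cos(2*u)) = 2*sin(2*u) - 2*cos(2*u) is ≥ 0 throughout, so the area is a single integral of |2*sin(2*u) - 2*cos(2*u)|.
∫[pi/8,5*pi/8] (2*sin(2*u) - 2*cos(2*u)) du = 2*sqrt(2).

2*sqrt(2)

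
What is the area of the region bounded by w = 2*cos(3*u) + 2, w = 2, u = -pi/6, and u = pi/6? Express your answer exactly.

On [-pi/6, pi/6], (2*cos(3*u) + 2) - (2) = 2*cos(3*u) is ≥ 0 throughout, so the area is a single integral of |2*cos(3*u)|.
∫[-pi/6,pi/6] (2*cos(3*u)) du = 4/3.

4/3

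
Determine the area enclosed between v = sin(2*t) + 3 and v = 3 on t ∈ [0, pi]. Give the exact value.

2

The difference (sin(2*t) + 3) - (3) = sin(2*t) changes sign at t = pi/2 inside [0, pi], so split the integral there.
∫[0,pi/2] (sin(2*t)) dt = 1.
∫[pi/2,pi] (sin(2*t)) dt = -1; the area of that piece is 1.
Total area = 1 + 1 = 2.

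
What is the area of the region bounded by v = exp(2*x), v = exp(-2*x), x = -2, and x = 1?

The difference (exp(2*x)) - (exp(-2*x)) = exp(2*x) - exp(-2*x) changes sign at x = 0 inside [-2, 1], so split the integral there.
∫[-2,0] (exp(2*x) - exp(-2*x)) dx = -exp(4)/2 - exp(-4)/2 + 1; the area of that piece is -1 + exp(-4)/2 + exp(4)/2.
∫[0,1] (exp(2*x) - exp(-2*x)) dx = -1 + exp(-2)/2 + exp(2)/2.
Total area = (-1 + exp(-4)/2 + exp(4)/2) + (-1 + exp(-2)/2 + exp(2)/2) = -2 + exp(-4)/2 + exp(-2)/2 + exp(2)/2 + exp(4)/2.

-2 + exp(-4)/2 + exp(-2)/2 + exp(2)/2 + exp(4)/2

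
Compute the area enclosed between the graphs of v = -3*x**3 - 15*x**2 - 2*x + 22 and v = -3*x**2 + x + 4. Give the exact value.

71/2

Set the curves equal: -3*x**3 - 15*x**2 - 2*x + 22 = -3*x**2 + x + 4, so -3*x**3 - 12*x**2 - 3*x + 18 = 0, which factors as -3*(x - 1)*(x + 2)*(x + 3) = 0. The curves meet at x = -3, -2, 1.
On [-3, -2], v = -3*x**2 + x + 4 is on top; that piece has area ∫[-3,-2] (-(-3*x**3 - 12*x**2 - 3*x + 18)) dx = 7/4.
On [-2, 1], v = -3*x**3 - 15*x**2 - 2*x + 22 is on top; that piece has area ∫[-2,1] (-3*x**3 - 12*x**2 - 3*x + 18) dx = 135/4.
Total enclosed area = 7/4 + 135/4 = 71/2.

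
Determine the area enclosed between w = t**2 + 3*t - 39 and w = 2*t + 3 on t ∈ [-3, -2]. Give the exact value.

229/6

On [-3, -2], (t**2 + 3*t - 39) - (2*t + 3) = t**2 + t - 42 is ≤ 0 throughout, so the area is a single integral of |t**2 + t - 42|.
∫[-3,-2] (t**2 + t - 42) dt = -229/6; the area of that piece is 229/6.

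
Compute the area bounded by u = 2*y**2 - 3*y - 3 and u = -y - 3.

Both boundary curves give u as a function of y, so integrate with respect to y. Setting them equal: 2*y**2 - 2*y = 0, i.e. 2*y*(y - 1) = 0, so they meet at y = 0, 1.
For y in [0, 1], u = 2*y**2 - 3*y - 3 is on the left; area = ∫[0,1] (-(2*y**2 - 2*y)) dy = 1/3.

1/3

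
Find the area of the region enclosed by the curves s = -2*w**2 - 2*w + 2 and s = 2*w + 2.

Both boundary curves give s as a function of w, so integrate with respect to w. Setting them equal: -2*w**2 - 4*w = 0, i.e. -2*w*(w + 2) = 0, so they meet at w = -2, 0.
For w in [-2, 0], s = -2*w**2 - 2*w + 2 is on the right; area = ∫[-2,0] (-2*w**2 - 4*w) dw = 8/3.

8/3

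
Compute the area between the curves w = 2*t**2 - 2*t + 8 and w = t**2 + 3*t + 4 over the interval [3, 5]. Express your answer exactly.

3

The difference (2*t**2 - 2*t + 8) - (t**2 + 3*t + 4) = t**2 - 5*t + 4 changes sign at t = 4 inside [3, 5], so split the integral there.
∫[3,4] (t**2 - 5*t + 4) dt = -7/6; the area of that piece is 7/6.
∫[4,5] (t**2 - 5*t + 4) dt = 11/6.
Total area = 7/6 + 11/6 = 3.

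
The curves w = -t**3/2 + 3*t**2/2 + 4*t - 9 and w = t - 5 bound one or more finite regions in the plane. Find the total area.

81/4

Set the curves equal: -t**3/2 + 3*t**2/2 + 4*t - 9 = t - 5, so -t**3/2 + 3*t**2/2 + 3*t - 4 = 0, which factors as -(t - 4)*(t - 1)*(t + 2)/2 = 0. The curves meet at t = -2, 1, 4.
On [-2, 1], w = t - 5 is on top; that piece has area ∫[-2,1] (-(-t**3/2 + 3*t**2/2 + 3*t - 4)) dt = 81/8.
On [1, 4], w = -t**3/2 + 3*t**2/2 + 4*t - 9 is on top; that piece has area ∫[1,4] (-t**3/2 + 3*t**2/2 + 3*t - 4) dt = 81/8.
Total enclosed area = 81/8 + 81/8 = 81/4.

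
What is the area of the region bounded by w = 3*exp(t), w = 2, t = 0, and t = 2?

On [0, 2], (3*exp(t)) - (2) = 3*exp(t) - 2 is ≥ 0 throughout, so the area is a single integral of |3*exp(t) - 2|.
∫[0,2] (3*exp(t) - 2) dt = -7 + 3*exp(2).

-7 + 3*exp(2)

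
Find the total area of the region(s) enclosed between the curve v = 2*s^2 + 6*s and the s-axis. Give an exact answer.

9

The curve meets the s-axis where 2*s^2 + 6*s = 0, i.e. 2*s*(s + 3) = 0, at s = -3, 0.
On [-3, 0] the curve lies below the axis; ∫[-3,0] (2*s^2 + 6*s) ds = -9, giving area 9.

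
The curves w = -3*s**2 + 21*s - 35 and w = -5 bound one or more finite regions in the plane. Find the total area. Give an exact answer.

Set the curves equal: -3*s**2 + 21*s - 35 = -5, so -3*s**2 + 21*s - 30 = 0, which factors as -3*(s - 5)*(s - 2) = 0. The curves meet at s = 2, 5.
On [2, 5], w = -3*s**2 + 21*s - 35 is on top; that piece has area ∫[2,5] (-3*s**2 + 21*s - 30) ds = 27/2.

27/2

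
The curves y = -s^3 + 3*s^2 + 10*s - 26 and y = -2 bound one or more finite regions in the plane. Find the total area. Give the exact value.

407/4

Set the curves equal: -s^3 + 3*s^2 + 10*s - 26 = -2, so -s^3 + 3*s^2 + 10*s - 24 = 0, which factors as -(s - 4)*(s - 2)*(s + 3) = 0. The curves meet at s = -3, 2, 4.
On [-3, 2], y = -2 is on top; that piece has area ∫[-3,2] (-(-s^3 + 3*s^2 + 10*s - 24)) ds = 375/4.
On [2, 4], y = -s^3 + 3*s^2 + 10*s - 26 is on top; that piece has area ∫[2,4] (-s^3 + 3*s^2 + 10*s - 24) ds = 8.
Total enclosed area = 375/4 + 8 = 407/4.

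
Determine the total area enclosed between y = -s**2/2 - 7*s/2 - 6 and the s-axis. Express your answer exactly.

1/12

The curve meets the s-axis where -s**2/2 - 7*s/2 - 6 = 0, i.e. -(s + 3)*(s + 4)/2 = 0, at s = -4, -3.
On [-4, -3] the curve lies above the axis; ∫[-4,-3] (-s**2/2 - 7*s/2 - 6) ds = 1/12, giving area 1/12.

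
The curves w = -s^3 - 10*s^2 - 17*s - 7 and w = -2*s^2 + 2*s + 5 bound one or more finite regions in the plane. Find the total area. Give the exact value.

Set the curves equal: -s^3 - 10*s^2 - 17*s - 7 = -2*s^2 + 2*s + 5, so -s^3 - 8*s^2 - 19*s - 12 = 0, which factors as -(s + 1)*(s + 3)*(s + 4) = 0. The curves meet at s = -4, -3, -1.
On [-4, -3], w = -2*s^2 + 2*s + 5 is on top; that piece has area ∫[-4,-3] (-(-s^3 - 8*s^2 - 19*s - 12)) ds = 5/12.
On [-3, -1], w = -s^3 - 10*s^2 - 17*s - 7 is on top; that piece has area ∫[-3,-1] (-s^3 - 8*s^2 - 19*s - 12) ds = 8/3.
Total enclosed area = 5/12 + 8/3 = 37/12.

37/12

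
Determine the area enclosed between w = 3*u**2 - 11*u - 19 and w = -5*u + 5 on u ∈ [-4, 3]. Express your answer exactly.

The difference (3*u**2 - 11*u - 19) - (-5*u + 5) = 3*u**2 - 6*u - 24 changes sign at u = -2 inside [-4, 3], so split the integral there.
∫[-4,-2] (3*u**2 - 6*u - 24) du = 44.
∫[-2,3] (3*u**2 - 6*u - 24) du = -100; the area of that piece is 100.
Total area = 44 + 100 = 144.

144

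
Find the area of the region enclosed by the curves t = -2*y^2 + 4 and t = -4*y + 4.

8/3

Both boundary curves give t as a function of y, so integrate with respect to y. Setting them equal: -2*y^2 + 4*y = 0, i.e. -2*y*(y - 2) = 0, so they meet at y = 0, 2.
For y in [0, 2], t = -2*y^2 + 4 is on the right; area = ∫[0,2] (-2*y^2 + 4*y) dy = 8/3.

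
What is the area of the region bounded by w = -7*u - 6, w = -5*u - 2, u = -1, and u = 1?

On [-1, 1], (-7*u - 6) - (-5*u - 2) = -2*u - 4 is ≤ 0 throughout, so the area is a single integral of |-2*u - 4|.
∫[-1,1] (-2*u - 4) du = -8; the area of that piece is 8.

8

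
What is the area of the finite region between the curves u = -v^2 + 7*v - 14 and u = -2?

Both boundary curves give u as a function of v, so integrate with respect to v. Setting them equal: -v^2 + 7*v - 12 = 0, i.e. -(v - 4)*(v - 3) = 0, so they meet at v = 3, 4.
For v in [3, 4], u = -v^2 + 7*v - 14 is on the right; area = ∫[3,4] (-v^2 + 7*v - 12) dv = 1/6.

1/6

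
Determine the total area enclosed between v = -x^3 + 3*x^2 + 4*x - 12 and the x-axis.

131/4

The curve meets the x-axis where -x^3 + 3*x^2 + 4*x - 12 = 0, i.e. -(x - 3)*(x - 2)*(x + 2) = 0, at x = -2, 2, 3.
On [-2, 2] the curve lies below the axis; ∫[-2,2] (-x^3 + 3*x^2 + 4*x - 12) dx = -32, giving area 32.
On [2, 3] the curve lies above the axis; ∫[2,3] (-x^3 + 3*x^2 + 4*x - 12) dx = 3/4, giving area 3/4.
Total area = 32 + 3/4 = 131/4.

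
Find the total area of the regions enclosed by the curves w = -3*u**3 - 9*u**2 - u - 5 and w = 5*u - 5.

Set the curves equal: -3*u**3 - 9*u**2 - u - 5 = 5*u - 5, so -3*u**3 - 9*u**2 - 6*u = 0, which factors as -3*u*(u + 1)*(u + 2) = 0. The curves meet at u = -2, -1, 0.
On [-2, -1], w = 5*u - 5 is on top; that piece has area ∫[-2,-1] (-(-3*u**3 - 9*u**2 - 6*u)) du = 3/4.
On [-1, 0], w = -3*u**3 - 9*u**2 - u - 5 is on top; that piece has area ∫[-1,0] (-3*u**3 - 9*u**2 - 6*u) du = 3/4.
Total enclosed area = 3/4 + 3/4 = 3/2.

3/2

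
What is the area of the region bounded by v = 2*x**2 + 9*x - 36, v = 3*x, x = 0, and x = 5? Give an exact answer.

The difference (2*x**2 + 9*x - 36) - (3*x) = 2*x**2 + 6*x - 36 changes sign at x = 3 inside [0, 5], so split the integral there.
∫[0,3] (2*x**2 + 6*x - 36) dx = -63; the area of that piece is 63.
∫[3,5] (2*x**2 + 6*x - 36) dx = 124/3.
Total area = 63 + 124/3 = 313/3.

313/3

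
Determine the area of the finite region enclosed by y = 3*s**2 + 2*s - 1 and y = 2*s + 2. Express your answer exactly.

4

Set the curves equal: 3*s**2 + 2*s - 1 = 2*s + 2, so 3*s**2 - 3 = 0, which factors as 3*(s - 1)*(s + 1) = 0. The curves meet at s = -1, 1.
On [-1, 1], y = 2*s + 2 is on top; that piece has area ∫[-1,1] (-(3*s**2 - 3)) ds = 4.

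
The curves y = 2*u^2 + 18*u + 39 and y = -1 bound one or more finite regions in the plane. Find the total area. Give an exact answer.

Set the curves equal: 2*u^2 + 18*u + 39 = -1, so 2*u^2 + 18*u + 40 = 0, which factors as 2*(u + 4)*(u + 5) = 0. The curves meet at u = -5, -4.
On [-5, -4], y = -1 is on top; that piece has area ∫[-5,-4] (-(2*u^2 + 18*u + 40)) du = 1/3.

1/3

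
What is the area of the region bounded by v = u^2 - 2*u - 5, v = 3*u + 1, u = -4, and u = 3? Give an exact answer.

The difference (u^2 - 2*u - 5) - (3*u + 1) = u^2 - 5*u - 6 changes sign at u = -1 inside [-4, 3], so split the integral there.
∫[-4,-1] (u^2 - 5*u - 6) du = 81/2.
∫[-1,3] (u^2 - 5*u - 6) du = -104/3; the area of that piece is 104/3.
Total area = 81/2 + 104/3 = 451/6.

451/6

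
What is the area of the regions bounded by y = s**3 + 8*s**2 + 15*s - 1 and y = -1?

253/12

Set the curves equal: s**3 + 8*s**2 + 15*s - 1 = -1, so s**3 + 8*s**2 + 15*s = 0, which factors as s*(s + 3)*(s + 5) = 0. The curves meet at s = -5, -3, 0.
On [-5, -3], y = s**3 + 8*s**2 + 15*s - 1 is on top; that piece has area ∫[-5,-3] (s**3 + 8*s**2 + 15*s) ds = 16/3.
On [-3, 0], y = -1 is on top; that piece has area ∫[-3,0] (-(s**3 + 8*s**2 + 15*s)) ds = 63/4.
Total enclosed area = 16/3 + 63/4 = 253/12.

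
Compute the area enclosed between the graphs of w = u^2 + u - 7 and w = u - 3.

Set the curves equal: u^2 + u - 7 = u - 3, so u^2 - 4 = 0, which factors as (u - 2)*(u + 2) = 0. The curves meet at u = -2, 2.
On [-2, 2], w = u - 3 is on top; that piece has area ∫[-2,2] (-(u^2 - 4)) du = 32/3.

32/3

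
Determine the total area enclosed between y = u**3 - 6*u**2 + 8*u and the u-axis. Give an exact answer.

The curve meets the u-axis where u**3 - 6*u**2 + 8*u = 0, i.e. u*(u - 4)*(u - 2) = 0, at u = 0, 2, 4.
On [0, 2] the curve lies above the axis; ∫[0,2] (u**3 - 6*u**2 + 8*u) du = 4, giving area 4.
On [2, 4] the curve lies below the axis; ∫[2,4] (u**3 - 6*u**2 + 8*u) du = -4, giving area 4.
Total area = 4 + 4 = 8.

8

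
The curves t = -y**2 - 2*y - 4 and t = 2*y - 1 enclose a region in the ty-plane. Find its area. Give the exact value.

Both boundary curves give t as a function of y, so integrate with respect to y. Setting them equal: -y**2 - 4*y - 3 = 0, i.e. -(y + 1)*(y + 3) = 0, so they meet at y = -3, -1.
For y in [-3, -1], t = -y**2 - 2*y - 4 is on the right; area = ∫[-3,-1] (-y**2 - 4*y - 3) dy = 4/3.

4/3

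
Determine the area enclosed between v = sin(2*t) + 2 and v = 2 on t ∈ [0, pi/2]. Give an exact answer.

On [0, pi/2], (sin(2*t) + 2) - (2) = sin(2*t) is ≥ 0 throughout, so the area is a single integral of |sin(2*t)|.
∫[0,pi/2] (sin(2*t)) dt = 1.

1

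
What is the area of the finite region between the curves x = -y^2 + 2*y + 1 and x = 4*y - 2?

Both boundary curves give x as a function of y, so integrate with respect to y. Setting them equal: -y^2 - 2*y + 3 = 0, i.e. -(y - 1)*(y + 3) = 0, so they meet at y = -3, 1.
For y in [-3, 1], x = -y^2 + 2*y + 1 is on the right; area = ∫[-3,1] (-y^2 - 2*y + 3) dy = 32/3.

32/3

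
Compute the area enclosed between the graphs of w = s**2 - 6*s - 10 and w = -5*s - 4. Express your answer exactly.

Set the curves equal: s**2 - 6*s - 10 = -5*s - 4, so s**2 - s - 6 = 0, which factors as (s - 3)*(s + 2) = 0. The curves meet at s = -2, 3.
On [-2, 3], w = -5*s - 4 is on top; that piece has area ∫[-2,3] (-(s**2 - s - 6)) ds = 125/6.

125/6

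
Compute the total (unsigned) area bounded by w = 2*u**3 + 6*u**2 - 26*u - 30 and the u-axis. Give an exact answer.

The curve meets the u-axis where 2*u**3 + 6*u**2 - 26*u - 30 = 0, i.e. 2*(u - 3)*(u + 1)*(u + 5) = 0, at u = -5, -1, 3.
On [-5, -1] the curve lies above the axis; ∫[-5,-1] (2*u**3 + 6*u**2 - 26*u - 30) du = 128, giving area 128.
On [-1, 3] the curve lies below the axis; ∫[-1,3] (2*u**3 + 6*u**2 - 26*u - 30) du = -128, giving area 128.
Total area = 128 + 128 = 256.

256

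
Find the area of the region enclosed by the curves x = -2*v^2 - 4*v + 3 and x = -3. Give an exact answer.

64/3

Both boundary curves give x as a function of v, so integrate with respect to v. Setting them equal: -2*v^2 - 4*v + 6 = 0, i.e. -2*(v - 1)*(v + 3) = 0, so they meet at v = -3, 1.
For v in [-3, 1], x = -2*v^2 - 4*v + 3 is on the right; area = ∫[-3,1] (-2*v^2 - 4*v + 6) dv = 64/3.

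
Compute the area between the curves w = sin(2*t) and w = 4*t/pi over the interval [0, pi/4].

1/2 - pi/8

On [0, pi/4], (sin(2*t)) - (4*t/pi) = -4*t/pi + sin(2*t) is ≥ 0 throughout, so the area is a single integral of |-4*t/pi + sin(2*t)|.
∫[0,pi/4] (-4*t/pi + sin(2*t)) dt = 1/2 - pi/8.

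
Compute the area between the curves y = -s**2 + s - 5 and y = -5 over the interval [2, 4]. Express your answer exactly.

38/3

On [2, 4], (-s**2 + s - 5) - (-5) = -s**2 + s is ≤ 0 throughout, so the area is a single integral of |-s**2 + s|.
∫[2,4] (-s**2 + s) ds = -38/3; the area of that piece is 38/3.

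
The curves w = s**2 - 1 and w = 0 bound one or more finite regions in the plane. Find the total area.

4/3

Set the curves equal: s**2 - 1 = 0, so s**2 - 1 = 0, which factors as (s - 1)*(s + 1) = 0. The curves meet at s = -1, 1.
On [-1, 1], w = 0 is on top; that piece has area ∫[-1,1] (-(s**2 - 1)) ds = 4/3.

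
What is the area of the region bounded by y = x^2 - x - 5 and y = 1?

125/6

Set the curves equal: x^2 - x - 5 = 1, so x^2 - x - 6 = 0, which factors as (x - 3)*(x + 2) = 0. The curves meet at x = -2, 3.
On [-2, 3], y = 1 is on top; that piece has area ∫[-2,3] (-(x^2 - x - 6)) dx = 125/6.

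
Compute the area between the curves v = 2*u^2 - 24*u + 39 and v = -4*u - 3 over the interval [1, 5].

The difference (2*u^2 - 24*u + 39) - (-4*u - 3) = 2*u^2 - 20*u + 42 changes sign at u = 3 inside [1, 5], so split the integral there.
∫[1,3] (2*u^2 - 20*u + 42) du = 64/3.
∫[3,5] (2*u^2 - 20*u + 42) du = -32/3; the area of that piece is 32/3.
Total area = 64/3 + 32/3 = 32.

32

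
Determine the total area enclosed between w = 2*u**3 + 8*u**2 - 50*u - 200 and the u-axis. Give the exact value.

The curve meets the u-axis where 2*u**3 + 8*u**2 - 50*u - 200 = 0, i.e. 2*(u - 5)*(u + 4)*(u + 5) = 0, at u = -5, -4, 5.
On [-5, -4] the curve lies above the axis; ∫[-5,-4] (2*u**3 + 8*u**2 - 50*u - 200) du = 19/6, giving area 19/6.
On [-4, 5] the curve lies below the axis; ∫[-4,5] (2*u**3 + 8*u**2 - 50*u - 200) du = -2673/2, giving area 2673/2.
Total area = 19/6 + 2673/2 = 4019/3.

4019/3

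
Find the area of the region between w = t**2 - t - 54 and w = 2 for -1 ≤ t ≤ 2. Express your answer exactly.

333/2

On [-1, 2], (t**2 - t - 54) - (2) = t**2 - t - 56 is ≤ 0 throughout, so the area is a single integral of |t**2 - t - 56|.
∫[-1,2] (t**2 - t - 56) dt = -333/2; the area of that piece is 333/2.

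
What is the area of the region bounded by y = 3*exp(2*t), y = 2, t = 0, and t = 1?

On [0, 1], (3*exp(2*t)) - (2) = 3*exp(2*t) - 2 is ≥ 0 throughout, so the area is a single integral of |3*exp(2*t) - 2|.
∫[0,1] (3*exp(2*t) - 2) dt = -7/2 + 3*exp(2)/2.

-7/2 + 3*exp(2)/2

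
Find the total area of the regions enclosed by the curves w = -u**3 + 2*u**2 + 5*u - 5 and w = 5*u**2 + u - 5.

Set the curves equal: -u**3 + 2*u**2 + 5*u - 5 = 5*u**2 + u - 5, so -u**3 - 3*u**2 + 4*u = 0, which factors as -u*(u - 1)*(u + 4) = 0. The curves meet at u = -4, 0, 1.
On [-4, 0], w = 5*u**2 + u - 5 is on top; that piece has area ∫[-4,0] (-(-u**3 - 3*u**2 + 4*u)) du = 32.
On [0, 1], w = -u**3 + 2*u**2 + 5*u - 5 is on top; that piece has area ∫[0,1] (-u**3 - 3*u**2 + 4*u) du = 3/4.
Total enclosed area = 32 + 3/4 = 131/4.

131/4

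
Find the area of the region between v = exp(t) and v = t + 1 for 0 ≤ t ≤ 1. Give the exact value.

-5/2 + exp(1)

On [0, 1], (exp(t)) - (t + 1) = -t + exp(t) - 1 is ≥ 0 throughout, so the area is a single integral of |-t + exp(t) - 1|.
∫[0,1] (-t + exp(t) - 1) dt = -5/2 + exp(1).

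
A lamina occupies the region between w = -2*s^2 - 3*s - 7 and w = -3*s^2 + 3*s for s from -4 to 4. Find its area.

The difference (-2*s^2 - 3*s - 7) - (-3*s^2 + 3*s) = s^2 - 6*s - 7 changes sign at s = -1 inside [-4, 4], so split the integral there.
∫[-4,-1] (s^2 - 6*s - 7) ds = 45.
∫[-1,4] (s^2 - 6*s - 7) ds = -175/3; the area of that piece is 175/3.
Total area = 45 + 175/3 = 310/3.

310/3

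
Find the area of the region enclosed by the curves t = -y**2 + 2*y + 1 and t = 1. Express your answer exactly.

Both boundary curves give t as a function of y, so integrate with respect to y. Setting them equal: -y**2 + 2*y = 0, i.e. -y*(y - 2) = 0, so they meet at y = 0, 2.
For y in [0, 2], t = -y**2 + 2*y + 1 is on the right; area = ∫[0,2] (-y**2 + 2*y) dy = 4/3.

4/3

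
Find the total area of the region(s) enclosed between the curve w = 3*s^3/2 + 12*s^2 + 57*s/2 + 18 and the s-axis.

The curve meets the s-axis where 3*s^3/2 + 12*s^2 + 57*s/2 + 18 = 0, i.e. 3*(s + 1)*(s + 3)*(s + 4)/2 = 0, at s = -4, -3, -1.
On [-4, -3] the curve lies above the axis; ∫[-4,-3] (3*s^3/2 + 12*s^2 + 57*s/2 + 18) ds = 5/8, giving area 5/8.
On [-3, -1] the curve lies below the axis; ∫[-3,-1] (3*s^3/2 + 12*s^2 + 57*s/2 + 18) ds = -4, giving area 4.
Total area = 5/8 + 4 = 37/8.

37/8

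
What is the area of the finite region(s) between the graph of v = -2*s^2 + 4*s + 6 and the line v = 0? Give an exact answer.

The curve meets the s-axis where -2*s^2 + 4*s + 6 = 0, i.e. -2*(s - 3)*(s + 1) = 0, at s = -1, 3.
On [-1, 3] the curve lies above the axis; ∫[-1,3] (-2*s^2 + 4*s + 6) ds = 64/3, giving area 64/3.

64/3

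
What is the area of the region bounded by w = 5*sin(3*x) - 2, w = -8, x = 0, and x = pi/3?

10/3 + 2*pi

On [0, pi/3], (5*sin(3*x) - 2) - (-8) = 5*sin(3*x) + 6 is ≥ 0 throughout, so the area is a single integral of |5*sin(3*x) + 6|.
∫[0,pi/3] (5*sin(3*x) + 6) dx = 10/3 + 2*pi.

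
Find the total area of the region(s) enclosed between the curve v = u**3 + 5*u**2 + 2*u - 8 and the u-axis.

The curve meets the u-axis where u**3 + 5*u**2 + 2*u - 8 = 0, i.e. (u - 1)*(u + 2)*(u + 4) = 0, at u = -4, -2, 1.
On [-4, -2] the curve lies above the axis; ∫[-4,-2] (u**3 + 5*u**2 + 2*u - 8) du = 16/3, giving area 16/3.
On [-2, 1] the curve lies below the axis; ∫[-2,1] (u**3 + 5*u**2 + 2*u - 8) du = -63/4, giving area 63/4.
Total area = 16/3 + 63/4 = 253/12.

253/12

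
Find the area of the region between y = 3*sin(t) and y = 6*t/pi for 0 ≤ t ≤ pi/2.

On [0, pi/2], (3*sin(t)) - (6*t/pi) = -6*t/pi + 3*sin(t) is ≥ 0 throughout, so the area is a single integral of |-6*t/pi + 3*sin(t)|.
∫[0,pi/2] (-6*t/pi + 3*sin(t)) dt = 3 - 3*pi/4.

3 - 3*pi/4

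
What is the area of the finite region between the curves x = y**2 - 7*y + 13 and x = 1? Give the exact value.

Both boundary curves give x as a function of y, so integrate with respect to y. Setting them equal: y**2 - 7*y + 12 = 0, i.e. (y - 4)*(y - 3) = 0, so they meet at y = 3, 4.
For y in [3, 4], x = y**2 - 7*y + 13 is on the left; area = ∫[3,4] (-(y**2 - 7*y + 12)) dy = 1/6.

1/6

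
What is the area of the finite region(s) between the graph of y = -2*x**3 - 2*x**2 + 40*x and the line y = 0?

The curve meets the x-axis where -2*x**3 - 2*x**2 + 40*x = 0, i.e. -2*x*(x - 4)*(x + 5) = 0, at x = -5, 0, 4.
On [-5, 0] the curve lies below the axis; ∫[-5,0] (-2*x**3 - 2*x**2 + 40*x) dx = -1625/6, giving area 1625/6.
On [0, 4] the curve lies above the axis; ∫[0,4] (-2*x**3 - 2*x**2 + 40*x) dx = 448/3, giving area 448/3.
Total area = 1625/6 + 448/3 = 2521/6.

2521/6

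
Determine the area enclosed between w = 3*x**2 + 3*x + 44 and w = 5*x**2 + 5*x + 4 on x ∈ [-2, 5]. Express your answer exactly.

569/3

The difference (3*x**2 + 3*x + 44) - (5*x**2 + 5*x + 4) = -2*x**2 - 2*x + 40 changes sign at x = 4 inside [-2, 5], so split the integral there.
∫[-2,4] (-2*x**2 - 2*x + 40) dx = 180.
∫[4,5] (-2*x**2 - 2*x + 40) dx = -29/3; the area of that piece is 29/3.
Total area = 180 + 29/3 = 569/3.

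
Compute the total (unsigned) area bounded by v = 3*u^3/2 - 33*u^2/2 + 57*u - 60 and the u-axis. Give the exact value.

37/8

The curve meets the u-axis where 3*u^3/2 - 33*u^2/2 + 57*u - 60 = 0, i.e. 3*(u - 5)*(u - 4)*(u - 2)/2 = 0, at u = 2, 4, 5.
On [2, 4] the curve lies above the axis; ∫[2,4] (3*u^3/2 - 33*u^2/2 + 57*u - 60) du = 4, giving area 4.
On [4, 5] the curve lies below the axis; ∫[4,5] (3*u^3/2 - 33*u^2/2 + 57*u - 60) du = -5/8, giving area 5/8.
Total area = 4 + 5/8 = 37/8.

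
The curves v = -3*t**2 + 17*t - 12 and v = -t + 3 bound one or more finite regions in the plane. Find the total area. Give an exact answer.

32

Set the curves equal: -3*t**2 + 17*t - 12 = -t + 3, so -3*t**2 + 18*t - 15 = 0, which factors as -3*(t - 5)*(t - 1) = 0. The curves meet at t = 1, 5.
On [1, 5], v = -3*t**2 + 17*t - 12 is on top; that piece has area ∫[1,5] (-3*t**2 + 18*t - 15) dt = 32.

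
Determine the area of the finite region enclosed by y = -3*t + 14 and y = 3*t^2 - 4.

Set the curves equal: -3*t + 14 = 3*t^2 - 4, so -3*t^2 - 3*t + 18 = 0, which factors as -3*(t - 2)*(t + 3) = 0. The curves meet at t = -3, 2.
On [-3, 2], y = -3*t + 14 is on top; that piece has area ∫[-3,2] (-3*t^2 - 3*t + 18) dt = 125/2.

125/2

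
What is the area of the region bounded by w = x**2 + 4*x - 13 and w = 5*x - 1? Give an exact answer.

343/6

Set the curves equal: x**2 + 4*x - 13 = 5*x - 1, so x**2 - x - 12 = 0, which factors as (x - 4)*(x + 3) = 0. The curves meet at x = -3, 4.
On [-3, 4], w = 5*x - 1 is on top; that piece has area ∫[-3,4] (-(x**2 - x - 12)) dx = 343/6.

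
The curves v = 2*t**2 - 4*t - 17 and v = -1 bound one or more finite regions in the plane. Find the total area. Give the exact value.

72

Set the curves equal: 2*t**2 - 4*t - 17 = -1, so 2*t**2 - 4*t - 16 = 0, which factors as 2*(t - 4)*(t + 2) = 0. The curves meet at t = -2, 4.
On [-2, 4], v = -1 is on top; that piece has area ∫[-2,4] (-(2*t**2 - 4*t - 16)) dt = 72.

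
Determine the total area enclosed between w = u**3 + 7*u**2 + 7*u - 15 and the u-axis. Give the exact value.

The curve meets the u-axis where u**3 + 7*u**2 + 7*u - 15 = 0, i.e. (u - 1)*(u + 3)*(u + 5) = 0, at u = -5, -3, 1.
On [-5, -3] the curve lies above the axis; ∫[-5,-3] (u**3 + 7*u**2 + 7*u - 15) du = 20/3, giving area 20/3.
On [-3, 1] the curve lies below the axis; ∫[-3,1] (u**3 + 7*u**2 + 7*u - 15) du = -128/3, giving area 128/3.
Total area = 20/3 + 128/3 = 148/3.

148/3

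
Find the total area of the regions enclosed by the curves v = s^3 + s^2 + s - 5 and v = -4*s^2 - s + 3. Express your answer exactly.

253/12

Set the curves equal: s^3 + s^2 + s - 5 = -4*s^2 - s + 3, so s^3 + 5*s^2 + 2*s - 8 = 0, which factors as (s - 1)*(s + 2)*(s + 4) = 0. The curves meet at s = -4, -2, 1.
On [-4, -2], v = s^3 + s^2 + s - 5 is on top; that piece has area ∫[-4,-2] (s^3 + 5*s^2 + 2*s - 8) ds = 16/3.
On [-2, 1], v = -4*s^2 - s + 3 is on top; that piece has area ∫[-2,1] (-(s^3 + 5*s^2 + 2*s - 8)) ds = 63/4.
Total enclosed area = 16/3 + 63/4 = 253/12.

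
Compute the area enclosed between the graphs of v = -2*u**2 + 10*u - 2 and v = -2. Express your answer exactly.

125/3

Set the curves equal: -2*u**2 + 10*u - 2 = -2, so -2*u**2 + 10*u = 0, which factors as -2*u*(u - 5) = 0. The curves meet at u = 0, 5.
On [0, 5], v = -2*u**2 + 10*u - 2 is on top; that piece has area ∫[0,5] (-2*u**2 + 10*u) du = 125/3.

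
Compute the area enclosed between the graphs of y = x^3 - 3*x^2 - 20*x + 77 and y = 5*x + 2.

Set the curves equal: x^3 - 3*x^2 - 20*x + 77 = 5*x + 2, so x^3 - 3*x^2 - 25*x + 75 = 0, which factors as (x - 5)*(x - 3)*(x + 5) = 0. The curves meet at x = -5, 3, 5.
On [-5, 3], y = x^3 - 3*x^2 - 20*x + 77 is on top; that piece has area ∫[-5,3] (x^3 - 3*x^2 - 25*x + 75) dx = 512.
On [3, 5], y = 5*x + 2 is on top; that piece has area ∫[3,5] (-(x^3 - 3*x^2 - 25*x + 75)) dx = 12.
Total enclosed area = 512 + 12 = 524.

524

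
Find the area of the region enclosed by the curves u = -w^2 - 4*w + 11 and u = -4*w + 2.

Both boundary curves give u as a function of w, so integrate with respect to w. Setting them equal: -w^2 + 9 = 0, i.e. -(w - 3)*(w + 3) = 0, so they meet at w = -3, 3.
For w in [-3, 3], u = -w^2 - 4*w + 11 is on the right; area = ∫[-3,3] (-w^2 + 9) dw = 36.

36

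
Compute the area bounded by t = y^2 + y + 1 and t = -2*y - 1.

Both boundary curves give t as a function of y, so integrate with respect to y. Setting them equal: y^2 + 3*y + 2 = 0, i.e. (y + 1)*(y + 2) = 0, so they meet at y = -2, -1.
For y in [-2, -1], t = y^2 + y + 1 is on the left; area = ∫[-2,-1] (-(y^2 + 3*y + 2)) dy = 1/6.

1/6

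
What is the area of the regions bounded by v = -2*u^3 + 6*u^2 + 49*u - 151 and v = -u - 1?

1048

Set the curves equal: -2*u^3 + 6*u^2 + 49*u - 151 = -u - 1, so -2*u^3 + 6*u^2 + 50*u - 150 = 0, which factors as -2*(u - 5)*(u - 3)*(u + 5) = 0. The curves meet at u = -5, 3, 5.
On [-5, 3], v = -u - 1 is on top; that piece has area ∫[-5,3] (-(-2*u^3 + 6*u^2 + 50*u - 150)) du = 1024.
On [3, 5], v = -2*u^3 + 6*u^2 + 49*u - 151 is on top; that piece has area ∫[3,5] (-2*u^3 + 6*u^2 + 50*u - 150) du = 24.
Total enclosed area = 1024 + 24 = 1048.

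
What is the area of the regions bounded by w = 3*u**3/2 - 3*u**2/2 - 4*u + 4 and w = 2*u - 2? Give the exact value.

71/4

Set the curves equal: 3*u**3/2 - 3*u**2/2 - 4*u + 4 = 2*u - 2, so 3*u**3/2 - 3*u**2/2 - 6*u + 6 = 0, which factors as 3*(u - 2)*(u - 1)*(u + 2)/2 = 0. The curves meet at u = -2, 1, 2.
On [-2, 1], w = 3*u**3/2 - 3*u**2/2 - 4*u + 4 is on top; that piece has area ∫[-2,1] (3*u**3/2 - 3*u**2/2 - 6*u + 6) du = 135/8.
On [1, 2], w = 2*u - 2 is on top; that piece has area ∫[1,2] (-(3*u**3/2 - 3*u**2/2 - 6*u + 6)) du = 7/8.
Total enclosed area = 135/8 + 7/8 = 71/4.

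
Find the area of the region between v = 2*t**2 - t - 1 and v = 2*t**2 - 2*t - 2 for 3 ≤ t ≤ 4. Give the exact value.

On [3, 4], (2*t**2 - t - 1) - (2*t**2 - 2*t - 2) = t + 1 is ≥ 0 throughout, so the area is a single integral of |t + 1|.
∫[3,4] (t + 1) dt = 9/2.

9/2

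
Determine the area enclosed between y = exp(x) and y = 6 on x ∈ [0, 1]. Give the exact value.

7 - exp(1)

On [0, 1], (exp(x)) - (6) = exp(x) - 6 is ≤ 0 throughout, so the area is a single integral of |exp(x) - 6|.
∫[0,1] (exp(x) - 6) dx = -7 + exp(1); the area of that piece is 7 - exp(1).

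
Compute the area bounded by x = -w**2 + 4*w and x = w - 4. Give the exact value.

125/6

Both boundary curves give x as a function of w, so integrate with respect to w. Setting them equal: -w**2 + 3*w + 4 = 0, i.e. -(w - 4)*(w + 1) = 0, so they meet at w = -1, 4.
For w in [-1, 4], x = -w**2 + 4*w is on the right; area = ∫[-1,4] (-w**2 + 3*w + 4) dw = 125/6.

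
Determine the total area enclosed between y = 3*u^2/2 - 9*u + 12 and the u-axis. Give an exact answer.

2

The curve meets the u-axis where 3*u^2/2 - 9*u + 12 = 0, i.e. 3*(u - 4)*(u - 2)/2 = 0, at u = 2, 4.
On [2, 4] the curve lies below the axis; ∫[2,4] (3*u^2/2 - 9*u + 12) du = -2, giving area 2.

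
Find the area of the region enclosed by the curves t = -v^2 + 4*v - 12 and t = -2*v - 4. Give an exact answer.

4/3

Both boundary curves give t as a function of v, so integrate with respect to v. Setting them equal: -v^2 + 6*v - 8 = 0, i.e. -(v - 4)*(v - 2) = 0, so they meet at v = 2, 4.
For v in [2, 4], t = -v^2 + 4*v - 12 is on the right; area = ∫[2,4] (-v^2 + 6*v - 8) dv = 4/3.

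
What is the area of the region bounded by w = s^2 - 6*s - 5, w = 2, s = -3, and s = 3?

184/3

The difference (s^2 - 6*s - 5) - (2) = s^2 - 6*s - 7 changes sign at s = -1 inside [-3, 3], so split the integral there.
∫[-3,-1] (s^2 - 6*s - 7) ds = 56/3.
∫[-1,3] (s^2 - 6*s - 7) ds = -128/3; the area of that piece is 128/3.
Total area = 56/3 + 128/3 = 184/3.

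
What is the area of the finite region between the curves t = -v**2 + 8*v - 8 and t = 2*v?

Both boundary curves give t as a function of v, so integrate with respect to v. Setting them equal: -v**2 + 6*v - 8 = 0, i.e. -(v - 4)*(v - 2) = 0, so they meet at v = 2, 4.
For v in [2, 4], t = -v**2 + 8*v - 8 is on the right; area = ∫[2,4] (-v**2 + 6*v - 8) dv = 4/3.

4/3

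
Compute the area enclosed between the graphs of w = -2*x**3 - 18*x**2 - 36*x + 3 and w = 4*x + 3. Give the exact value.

Set the curves equal: -2*x**3 - 18*x**2 - 36*x + 3 = 4*x + 3, so -2*x**3 - 18*x**2 - 40*x = 0, which factors as -2*x*(x + 4)*(x + 5) = 0. The curves meet at x = -5, -4, 0.
On [-5, -4], w = 4*x + 3 is on top; that piece has area ∫[-5,-4] (-(-2*x**3 - 18*x**2 - 40*x)) dx = 3/2.
On [-4, 0], w = -2*x**3 - 18*x**2 - 36*x + 3 is on top; that piece has area ∫[-4,0] (-2*x**3 - 18*x**2 - 40*x) dx = 64.
Total enclosed area = 3/2 + 64 = 131/2.

131/2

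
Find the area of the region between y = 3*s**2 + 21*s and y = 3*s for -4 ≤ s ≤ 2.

124

The difference (3*s**2 + 21*s) - (3*s) = 3*s**2 + 18*s changes sign at s = 0 inside [-4, 2], so split the integral there.
∫[-4,0] (3*s**2 + 18*s) ds = -80; the area of that piece is 80.
∫[0,2] (3*s**2 + 18*s) ds = 44.
Total area = 80 + 44 = 124.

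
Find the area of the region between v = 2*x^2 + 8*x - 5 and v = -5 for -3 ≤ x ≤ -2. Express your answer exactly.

22/3

On [-3, -2], (2*x^2 + 8*x - 5) - (-5) = 2*x^2 + 8*x is ≤ 0 throughout, so the area is a single integral of |2*x^2 + 8*x|.
∫[-3,-2] (2*x^2 + 8*x) dx = -22/3; the area of that piece is 22/3.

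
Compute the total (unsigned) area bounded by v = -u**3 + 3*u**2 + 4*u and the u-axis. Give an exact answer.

131/4

The curve meets the u-axis where -u**3 + 3*u**2 + 4*u = 0, i.e. -u*(u - 4)*(u + 1) = 0, at u = -1, 0, 4.
On [-1, 0] the curve lies below the axis; ∫[-1,0] (-u**3 + 3*u**2 + 4*u) du = -3/4, giving area 3/4.
On [0, 4] the curve lies above the axis; ∫[0,4] (-u**3 + 3*u**2 + 4*u) du = 32, giving area 32.
Total area = 3/4 + 32 = 131/4.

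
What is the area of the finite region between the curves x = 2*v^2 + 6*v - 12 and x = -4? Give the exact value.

Both boundary curves give x as a function of v, so integrate with respect to v. Setting them equal: 2*v^2 + 6*v - 8 = 0, i.e. 2*(v - 1)*(v + 4) = 0, so they meet at v = -4, 1.
For v in [-4, 1], x = 2*v^2 + 6*v - 12 is on the left; area = ∫[-4,1] (-(2*v^2 + 6*v - 8)) dv = 125/3.

125/3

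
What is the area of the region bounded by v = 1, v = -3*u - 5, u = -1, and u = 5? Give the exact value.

On [-1, 5], (1) - (-3*u - 5) = 3*u + 6 is ≥ 0 throughout, so the area is a single integral of |3*u + 6|.
∫[-1,5] (3*u + 6) du = 72.

72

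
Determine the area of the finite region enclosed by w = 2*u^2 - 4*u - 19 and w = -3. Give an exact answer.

72

Set the curves equal: 2*u^2 - 4*u - 19 = -3, so 2*u^2 - 4*u - 16 = 0, which factors as 2*(u - 4)*(u + 2) = 0. The curves meet at u = -2, 4.
On [-2, 4], w = -3 is on top; that piece has area ∫[-2,4] (-(2*u^2 - 4*u - 16)) du = 72.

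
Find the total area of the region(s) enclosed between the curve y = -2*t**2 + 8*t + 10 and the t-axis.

The curve meets the t-axis where -2*t**2 + 8*t + 10 = 0, i.e. -2*(t - 5)*(t + 1) = 0, at t = -1, 5.
On [-1, 5] the curve lies above the axis; ∫[-1,5] (-2*t**2 + 8*t + 10) dt = 72, giving area 72.

72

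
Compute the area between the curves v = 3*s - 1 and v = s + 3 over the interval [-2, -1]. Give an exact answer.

7

On [-2, -1], (3*s - 1) - (s + 3) = 2*s - 4 is ≤ 0 throughout, so the area is a single integral of |2*s - 4|.
∫[-2,-1] (2*s - 4) ds = -7; the area of that piece is 7.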